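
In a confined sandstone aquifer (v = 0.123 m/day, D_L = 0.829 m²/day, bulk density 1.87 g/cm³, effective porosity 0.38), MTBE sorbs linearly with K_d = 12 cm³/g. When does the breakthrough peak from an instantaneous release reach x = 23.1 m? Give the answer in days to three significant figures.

Retardation factor R = 1 + ρ_b·K_d/n = 1 + 1.87 × 12/0.38 = 60.05.
Sorption retards both mechanisms: v_R = v/R = 0.002048 m/day, D_R = D/R = 0.01381 m²/day.
Peak time from v_R²t² + 2D_R t − x² = 0: t = (√(D_R² + v_R²x²) − D_R)/v_R².
√(D_R² + v_R²x²) = √(0.01381² + 0.002048² × 23.1²) = 0.04928; v_R² = 4.194e-06.
t = (0.04928 − 0.01381)/4.194e-06 = 8460 days.

8460 days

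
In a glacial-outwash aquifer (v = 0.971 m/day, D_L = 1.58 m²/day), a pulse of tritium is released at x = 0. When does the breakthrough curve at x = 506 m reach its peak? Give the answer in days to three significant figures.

519 days

For the 1D instantaneous-source solution, setting ∂C/∂t = 0 at fixed x gives v²t² + 2Dt − x² = 0, so t = (√(D² + v²x²) − D)/v².
√(D² + v²x²) = √(1.58² + 0.971² × 506²) = 491.3; v² = 0.942841.
t = (491.3 − 1.58)/0.942841 = 519 days (vs. the pure-advection estimate x/v = 521 d).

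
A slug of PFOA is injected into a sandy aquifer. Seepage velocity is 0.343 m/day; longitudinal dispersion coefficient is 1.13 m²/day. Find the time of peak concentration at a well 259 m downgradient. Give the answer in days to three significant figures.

746 days

For the 1D instantaneous-source solution, setting ∂C/∂t = 0 at fixed x gives v²t² + 2Dt − x² = 0, so t = (√(D² + v²x²) − D)/v².
√(D² + v²x²) = √(1.13² + 0.343² × 259²) = 88.84; v² = 0.117649.
t = (88.84 − 1.13)/0.117649 = 746 days (vs. the pure-advection estimate x/v = 755 d).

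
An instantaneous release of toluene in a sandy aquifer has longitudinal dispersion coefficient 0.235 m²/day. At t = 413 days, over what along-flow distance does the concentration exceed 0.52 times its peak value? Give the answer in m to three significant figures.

The plume is Gaussian with σ = √(2Dt) = √(2 × 0.235 × 413) = 13.93 m.
C/C_peak = exp(−Δx²/(2σ²)) = 0.52 ⇒ Δx = σ·√(−2 ln 0.52) = 13.93 × 1.144 = 15.94 m.
Width = 2Δx = 31.9 m.

31.9 m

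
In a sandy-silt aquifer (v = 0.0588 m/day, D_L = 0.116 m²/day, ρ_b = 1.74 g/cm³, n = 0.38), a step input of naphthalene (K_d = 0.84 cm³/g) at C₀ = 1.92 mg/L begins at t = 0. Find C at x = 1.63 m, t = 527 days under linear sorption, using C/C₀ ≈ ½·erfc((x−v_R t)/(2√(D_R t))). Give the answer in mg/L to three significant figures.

1.59 mg/L

Retardation factor R = 1 + ρ_b·K_d/n = 1 + 1.74 × 0.84/0.38 = 4.846.
Sorption retards both mechanisms: v_R = v/R = 0.01213 m/day, D_R = D/R = 0.02394 m²/day.
v_R·t = 0.01213 × 527 = 6.39251 m; 2√(D_R t) = 7.104 m; argument = (1.63 − 6.39251)/7.104 = -0.6704.
C = C₀ × ½·erfc(-0.6704) = 1.92 × 0.8285 = 1.59 mg/L.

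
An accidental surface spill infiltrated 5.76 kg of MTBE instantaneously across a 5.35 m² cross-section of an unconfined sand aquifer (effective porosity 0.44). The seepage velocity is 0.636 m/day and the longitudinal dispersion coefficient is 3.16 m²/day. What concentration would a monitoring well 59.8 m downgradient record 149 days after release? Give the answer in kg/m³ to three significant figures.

0.0166 kg/m³

For an instantaneous plane source, C(x,t) = M/(n_e·A·√(4πDt)) · exp(−(x−vt)²/(4Dt)), with n_e·A the pore (flow) area.
Plume center vt = 0.636 × 149 = 94.764 m, so the well at 59.8 m is 34.964 m upgradient of the peak.
√(4πDt) = 76.92 m, giving peak height M/(n_e·A·√(4πDt)) = 5.76/(0.44 × 5.35 × 76.92) = 0.03181 kg/m³.
(x−vt)²/(4Dt) = (-34.964)²/(4 × 3.16 × 149) = 0.6491; exp(−0.6491) = 0.5225.
C = 0.03181 × 0.5225 = 0.0166 kg/m³.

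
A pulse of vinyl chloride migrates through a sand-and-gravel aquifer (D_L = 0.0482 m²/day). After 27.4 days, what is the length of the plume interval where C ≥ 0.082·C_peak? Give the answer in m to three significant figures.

7.27 m

The plume is Gaussian with σ = √(2Dt) = √(2 × 0.0482 × 27.4) = 1.625 m.
C/C_peak = exp(−Δx²/(2σ²)) = 0.082 ⇒ Δx = σ·√(−2 ln 0.082) = 1.625 × 2.237 = 3.635 m.
Width = 2Δx = 7.27 m.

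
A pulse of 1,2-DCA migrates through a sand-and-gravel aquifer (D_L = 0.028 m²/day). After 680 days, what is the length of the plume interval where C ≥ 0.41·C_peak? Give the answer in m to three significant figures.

The plume is Gaussian with σ = √(2Dt) = √(2 × 0.028 × 680) = 6.171 m.
C/C_peak = exp(−Δx²/(2σ²)) = 0.41 ⇒ Δx = σ·√(−2 ln 0.41) = 6.171 × 1.335 = 8.238 m.
Width = 2Δx = 16.5 m.

16.5 m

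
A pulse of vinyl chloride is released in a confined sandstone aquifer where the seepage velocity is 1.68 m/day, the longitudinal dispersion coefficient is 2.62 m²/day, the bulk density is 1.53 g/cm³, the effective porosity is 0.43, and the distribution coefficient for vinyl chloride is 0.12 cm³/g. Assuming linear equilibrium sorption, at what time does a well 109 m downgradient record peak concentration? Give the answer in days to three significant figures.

Retardation factor R = 1 + ρ_b·K_d/n = 1 + 1.53 × 0.12/0.43 = 1.427.
Sorption retards both mechanisms: v_R = v/R = 1.177 m/day, D_R = D/R = 1.836 m²/day.
Peak time from v_R²t² + 2D_R t − x² = 0: t = (√(D_R² + v_R²x²) − D_R)/v_R².
√(D_R² + v_R²x²) = √(1.836² + 1.177² × 109²) = 128.3; v_R² = 1.385.
t = (128.3 − 1.836)/1.385 = 91.3 days.

91.3 days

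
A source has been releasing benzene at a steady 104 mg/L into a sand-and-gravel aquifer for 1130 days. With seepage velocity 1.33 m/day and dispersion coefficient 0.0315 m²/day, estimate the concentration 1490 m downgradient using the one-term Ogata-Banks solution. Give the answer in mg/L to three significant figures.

For a continuous step input, C/C₀ ≈ ½·erfc((x−vt)/(2√(Dt))).
vt = 1.33 × 1130 = 1502.9 m and 2√(Dt) = 2√(0.0315 × 1130) = 11.93 m.
Argument (x−vt)/(2√(Dt)) = (1490 − 1502.9)/11.93 = -1.081; ½·erfc(-1.081) = 0.9368.
C = 104 × 0.9368 = 97.4 mg/L.

97.4 mg/L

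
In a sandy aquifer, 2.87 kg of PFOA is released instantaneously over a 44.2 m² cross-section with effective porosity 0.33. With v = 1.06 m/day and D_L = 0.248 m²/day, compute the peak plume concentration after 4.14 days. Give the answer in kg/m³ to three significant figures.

The peak of an instantaneous 1D plume sits at x = vt; there the Gaussian factor is 1 and C_max = M/(n_e·A·√(4πDt)), where n_e·A is the pore area the mass is dissolved in.
√(4πDt) = √(4π × 0.248 × 4.14) = 3.592 m, so C_max = 2.87/(0.33 × 44.2 × 3.592) = 0.0548 kg/m³.

0.0548 kg/m³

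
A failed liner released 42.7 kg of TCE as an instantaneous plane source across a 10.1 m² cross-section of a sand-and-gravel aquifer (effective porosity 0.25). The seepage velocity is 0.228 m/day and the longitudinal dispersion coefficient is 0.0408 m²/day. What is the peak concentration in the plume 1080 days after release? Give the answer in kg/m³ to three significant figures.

0.719 kg/m³

The peak of an instantaneous 1D plume sits at x = vt; there the Gaussian factor is 1 and C_max = M/(n_e·A·√(4πDt)), where n_e·A is the pore area the mass is dissolved in.
√(4πDt) = √(4π × 0.0408 × 1080) = 23.53 m, so C_max = 42.7/(0.25 × 10.1 × 23.53) = 0.719 kg/m³.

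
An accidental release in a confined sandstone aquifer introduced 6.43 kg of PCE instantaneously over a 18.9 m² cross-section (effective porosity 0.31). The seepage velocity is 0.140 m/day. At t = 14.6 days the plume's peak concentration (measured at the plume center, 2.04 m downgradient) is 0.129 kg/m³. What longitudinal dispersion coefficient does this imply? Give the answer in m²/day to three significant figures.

At the plume center C_max = M/(n_e·A·√(4πDt)), so D = M²/(4πt·(n_e·A·C_max)²).
n_e·A·C_max = 0.31 × 18.9 × 0.129 = 0.7558 kg/m.
D = 6.43²/(4π × 14.6 × 0.7558²) = 0.394 m²/day.

0.394 m²/day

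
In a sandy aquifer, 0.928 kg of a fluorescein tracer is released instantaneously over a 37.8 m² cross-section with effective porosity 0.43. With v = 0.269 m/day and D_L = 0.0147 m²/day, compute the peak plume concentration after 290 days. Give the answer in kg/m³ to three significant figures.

The peak of an instantaneous 1D plume sits at x = vt; there the Gaussian factor is 1 and C_max = M/(n_e·A·√(4πDt)), where n_e·A is the pore area the mass is dissolved in.
√(4πDt) = √(4π × 0.0147 × 290) = 7.319 m, so C_max = 0.928/(0.43 × 37.8 × 7.319) = 0.00780 kg/m³.

0.00780 kg/m³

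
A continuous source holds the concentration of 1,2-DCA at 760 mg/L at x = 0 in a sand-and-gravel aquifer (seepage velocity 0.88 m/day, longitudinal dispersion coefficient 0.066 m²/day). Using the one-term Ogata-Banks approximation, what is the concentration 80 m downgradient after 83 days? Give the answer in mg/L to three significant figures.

For a continuous step input, C/C₀ ≈ ½·erfc((x−vt)/(2√(Dt))).
vt = 0.88 × 83 = 73.04 m and 2√(Dt) = 2√(0.066 × 83) = 4.681 m.
Argument (x−vt)/(2√(Dt)) = (80 − 73.04)/4.681 = 1.487; ½·erfc(1.487) = 0.01774.
C = 760 × 0.01774 = 13.5 mg/L.

13.5 mg/L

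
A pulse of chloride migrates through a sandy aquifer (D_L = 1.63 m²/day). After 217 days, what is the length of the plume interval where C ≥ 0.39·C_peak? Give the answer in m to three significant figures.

73.0 m

The plume is Gaussian with σ = √(2Dt) = √(2 × 1.63 × 217) = 26.60 m.
C/C_peak = exp(−Δx²/(2σ²)) = 0.39 ⇒ Δx = σ·√(−2 ln 0.39) = 26.60 × 1.372 = 36.50 m.
Width = 2Δx = 73.0 m.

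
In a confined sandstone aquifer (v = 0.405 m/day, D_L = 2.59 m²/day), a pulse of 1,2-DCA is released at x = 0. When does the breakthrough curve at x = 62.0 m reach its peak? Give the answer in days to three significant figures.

For the 1D instantaneous-source solution, setting ∂C/∂t = 0 at fixed x gives v²t² + 2Dt − x² = 0, so t = (√(D² + v²x²) − D)/v².
√(D² + v²x²) = √(2.59² + 0.405² × 62.0²) = 25.24; v² = 0.164025.
t = (25.24 − 2.59)/0.164025 = 138 days (vs. the pure-advection estimate x/v = 153 d).

138 days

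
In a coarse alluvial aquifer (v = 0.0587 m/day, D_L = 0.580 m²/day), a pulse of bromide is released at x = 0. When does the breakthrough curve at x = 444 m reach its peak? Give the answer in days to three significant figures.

For the 1D instantaneous-source solution, setting ∂C/∂t = 0 at fixed x gives v²t² + 2Dt − x² = 0, so t = (√(D² + v²x²) − D)/v².
√(D² + v²x²) = √(0.580² + 0.0587² × 444²) = 26.07; v² = 0.00344569.
t = (26.07 − 0.580)/0.00344569 = 7400 days (vs. the pure-advection estimate x/v = 7560 d).

7400 days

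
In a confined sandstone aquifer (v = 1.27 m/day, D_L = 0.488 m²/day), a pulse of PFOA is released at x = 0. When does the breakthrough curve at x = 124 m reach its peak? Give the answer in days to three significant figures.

For the 1D instantaneous-source solution, setting ∂C/∂t = 0 at fixed x gives v²t² + 2Dt − x² = 0, so t = (√(D² + v²x²) − D)/v².
√(D² + v²x²) = √(0.488² + 1.27² × 124²) = 157.5; v² = 1.6129.
t = (157.5 − 0.488)/1.6129 = 97.3 days (vs. the pure-advection estimate x/v = 97.6 d).

97.3 days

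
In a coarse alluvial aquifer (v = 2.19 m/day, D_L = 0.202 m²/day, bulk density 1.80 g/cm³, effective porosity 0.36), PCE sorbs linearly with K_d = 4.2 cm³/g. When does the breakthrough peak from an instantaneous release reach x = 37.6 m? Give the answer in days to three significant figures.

377 days

Retardation factor R = 1 + ρ_b·K_d/n = 1 + 1.80 × 4.2/0.36 = 22.00.
Sorption retards both mechanisms: v_R = v/R = 0.09955 m/day, D_R = D/R = 0.009182 m²/day.
Peak time from v_R²t² + 2D_R t − x² = 0: t = (√(D_R² + v_R²x²) − D_R)/v_R².
√(D_R² + v_R²x²) = √(0.009182² + 0.09955² × 37.6²) = 3.743; v_R² = 0.009910.
t = (3.743 − 0.009182)/0.009910 = 377 days.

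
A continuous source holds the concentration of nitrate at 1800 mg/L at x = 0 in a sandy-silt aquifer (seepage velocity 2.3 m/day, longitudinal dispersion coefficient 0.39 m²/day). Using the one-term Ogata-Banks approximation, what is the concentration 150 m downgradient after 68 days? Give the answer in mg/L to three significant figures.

For a continuous step input, C/C₀ ≈ ½·erfc((x−vt)/(2√(Dt))).
vt = 2.3 × 68 = 156.4 m and 2√(Dt) = 2√(0.39 × 68) = 10.30 m.
Argument (x−vt)/(2√(Dt)) = (150 − 156.4)/10.30 = -0.6214; ½·erfc(-0.6214) = 0.8102.
C = 1800 × 0.8102 = 1460 mg/L.

1460 mg/L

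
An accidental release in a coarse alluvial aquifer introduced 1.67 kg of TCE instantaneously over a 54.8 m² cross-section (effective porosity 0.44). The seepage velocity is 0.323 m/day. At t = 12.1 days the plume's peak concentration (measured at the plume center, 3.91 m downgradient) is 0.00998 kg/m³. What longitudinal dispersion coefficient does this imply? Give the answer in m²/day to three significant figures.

At the plume center C_max = M/(n_e·A·√(4πDt)), so D = M²/(4πt·(n_e·A·C_max)²).
n_e·A·C_max = 0.44 × 54.8 × 0.00998 = 0.2406 kg/m.
D = 1.67²/(4π × 12.1 × 0.2406²) = 0.317 m²/day.

0.317 m²/day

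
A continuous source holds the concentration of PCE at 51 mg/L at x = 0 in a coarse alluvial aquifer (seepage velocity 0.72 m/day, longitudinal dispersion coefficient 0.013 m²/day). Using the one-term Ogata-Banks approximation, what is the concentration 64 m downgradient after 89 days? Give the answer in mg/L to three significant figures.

26.6 mg/L

For a continuous step input, C/C₀ ≈ ½·erfc((x−vt)/(2√(Dt))).
vt = 0.72 × 89 = 64.08 m and 2√(Dt) = 2√(0.013 × 89) = 2.151 m.
Argument (x−vt)/(2√(Dt)) = (64 − 64.08)/2.151 = -0.03719; ½·erfc(-0.03719) = 0.5210.
C = 51 × 0.5210 = 26.6 mg/L.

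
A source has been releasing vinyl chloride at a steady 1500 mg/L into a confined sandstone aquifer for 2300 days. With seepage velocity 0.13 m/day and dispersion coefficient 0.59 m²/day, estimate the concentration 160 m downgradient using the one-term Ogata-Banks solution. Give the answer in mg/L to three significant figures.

1490 mg/L

For a continuous step input, C/C₀ ≈ ½·erfc((x−vt)/(2√(Dt))).
vt = 0.13 × 2300 = 299 m and 2√(Dt) = 2√(0.59 × 2300) = 73.67 m.
Argument (x−vt)/(2√(Dt)) = (160 − 299)/73.67 = -1.887; ½·erfc(-1.887) = 0.9962.
C = 1500 × 0.9962 = 1490 mg/L.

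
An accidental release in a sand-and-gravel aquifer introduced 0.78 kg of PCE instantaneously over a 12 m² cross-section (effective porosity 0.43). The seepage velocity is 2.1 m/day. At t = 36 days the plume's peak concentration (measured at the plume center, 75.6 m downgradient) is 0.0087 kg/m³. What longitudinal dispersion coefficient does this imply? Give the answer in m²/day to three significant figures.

0.667 m²/day

At the plume center C_max = M/(n_e·A·√(4πDt)), so D = M²/(4πt·(n_e·A·C_max)²).
n_e·A·C_max = 0.43 × 12 × 0.0087 = 0.04489 kg/m.
D = 0.78²/(4π × 36 × 0.04489²) = 0.667 m²/day.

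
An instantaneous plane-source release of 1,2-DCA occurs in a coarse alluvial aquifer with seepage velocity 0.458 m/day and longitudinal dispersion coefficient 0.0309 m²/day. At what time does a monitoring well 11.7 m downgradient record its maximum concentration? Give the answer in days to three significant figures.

For the 1D instantaneous-source solution, setting ∂C/∂t = 0 at fixed x gives v²t² + 2Dt − x² = 0, so t = (√(D² + v²x²) − D)/v².
√(D² + v²x²) = √(0.0309² + 0.458² × 11.7²) = 5.359; v² = 0.209764.
t = (5.359 − 0.0309)/0.209764 = 25.4 days (vs. the pure-advection estimate x/v = 25.5 d).

25.4 days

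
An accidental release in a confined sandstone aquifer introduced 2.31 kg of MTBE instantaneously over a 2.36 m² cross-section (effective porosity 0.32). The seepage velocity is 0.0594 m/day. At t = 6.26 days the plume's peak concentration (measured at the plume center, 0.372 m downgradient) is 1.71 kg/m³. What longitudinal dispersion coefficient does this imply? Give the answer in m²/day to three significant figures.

At the plume center C_max = M/(n_e·A·√(4πDt)), so D = M²/(4πt·(n_e·A·C_max)²).
n_e·A·C_max = 0.32 × 2.36 × 1.71 = 1.291 kg/m.
D = 2.31²/(4π × 6.26 × 1.291²) = 0.0407 m²/day.

0.0407 m²/day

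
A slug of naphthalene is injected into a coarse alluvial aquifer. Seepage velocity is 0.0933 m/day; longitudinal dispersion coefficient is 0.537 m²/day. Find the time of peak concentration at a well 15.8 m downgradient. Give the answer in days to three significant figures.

119 days

For the 1D instantaneous-source solution, setting ∂C/∂t = 0 at fixed x gives v²t² + 2Dt − x² = 0, so t = (√(D² + v²x²) − D)/v².
√(D² + v²x²) = √(0.537² + 0.0933² × 15.8²) = 1.569; v² = 0.00870489.
t = (1.569 − 0.537)/0.00870489 = 119 days (vs. the pure-advection estimate x/v = 169 d).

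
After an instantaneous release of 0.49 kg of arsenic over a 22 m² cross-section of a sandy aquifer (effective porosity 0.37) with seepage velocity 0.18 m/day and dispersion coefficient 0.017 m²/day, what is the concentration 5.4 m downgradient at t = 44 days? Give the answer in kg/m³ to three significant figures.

0.00235 kg/m³

For an instantaneous plane source, C(x,t) = M/(n_e·A·√(4πDt)) · exp(−(x−vt)²/(4Dt)), with n_e·A the pore (flow) area.
Plume center vt = 0.18 × 44 = 7.92 m, so the well at 5.4 m is 2.52 m upgradient of the peak.
√(4πDt) = 3.066 m, giving peak height M/(n_e·A·√(4πDt)) = 0.49/(0.37 × 22 × 3.066) = 0.01963 kg/m³.
(x−vt)²/(4Dt) = (-2.52)²/(4 × 0.017 × 44) = 2.122; exp(−2.122) = 0.1198.
C = 0.01963 × 0.1198 = 0.00235 kg/m³.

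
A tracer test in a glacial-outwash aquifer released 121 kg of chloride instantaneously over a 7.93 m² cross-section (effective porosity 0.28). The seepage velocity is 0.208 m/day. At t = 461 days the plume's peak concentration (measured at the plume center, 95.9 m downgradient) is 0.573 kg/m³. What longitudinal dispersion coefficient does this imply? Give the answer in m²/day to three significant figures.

1.56 m²/day

At the plume center C_max = M/(n_e·A·√(4πDt)), so D = M²/(4πt·(n_e·A·C_max)²).
n_e·A·C_max = 0.28 × 7.93 × 0.573 = 1.272 kg/m.
D = 121²/(4π × 461 × 1.272²) = 1.56 m²/day.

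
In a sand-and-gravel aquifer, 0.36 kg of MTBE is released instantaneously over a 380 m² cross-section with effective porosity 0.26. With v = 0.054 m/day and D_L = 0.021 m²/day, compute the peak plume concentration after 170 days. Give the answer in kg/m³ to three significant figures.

The peak of an instantaneous 1D plume sits at x = vt; there the Gaussian factor is 1 and C_max = M/(n_e·A·√(4πDt)), where n_e·A is the pore area the mass is dissolved in.
√(4πDt) = √(4π × 0.021 × 170) = 6.698 m, so C_max = 0.36/(0.26 × 380 × 6.698) = 0.000544 kg/m³.

0.000544 kg/m³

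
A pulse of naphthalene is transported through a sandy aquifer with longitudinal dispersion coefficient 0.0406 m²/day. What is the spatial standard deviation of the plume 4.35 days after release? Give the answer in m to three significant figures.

0.594 m

Dispersive spreading gives a Gaussian with σ² = 2Dt; advection only shifts the center.
σ = √(2 × 0.0406 × 4.35) = 0.594 m.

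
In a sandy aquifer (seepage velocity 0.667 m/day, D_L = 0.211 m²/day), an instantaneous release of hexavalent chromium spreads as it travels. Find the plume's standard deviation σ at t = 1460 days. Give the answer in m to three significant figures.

Dispersive spreading gives a Gaussian with σ² = 2Dt; advection only shifts the center.
σ = √(2 × 0.211 × 1460) = 24.8 m.

24.8 m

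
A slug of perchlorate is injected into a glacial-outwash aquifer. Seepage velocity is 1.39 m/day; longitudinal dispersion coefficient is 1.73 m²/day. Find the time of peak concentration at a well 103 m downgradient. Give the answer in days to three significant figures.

73.2 days

For the 1D instantaneous-source solution, setting ∂C/∂t = 0 at fixed x gives v²t² + 2Dt − x² = 0, so t = (√(D² + v²x²) − D)/v².
√(D² + v²x²) = √(1.73² + 1.39² × 103²) = 143.2; v² = 1.9321.
t = (143.2 − 1.73)/1.9321 = 73.2 days (vs. the pure-advection estimate x/v = 74.1 d).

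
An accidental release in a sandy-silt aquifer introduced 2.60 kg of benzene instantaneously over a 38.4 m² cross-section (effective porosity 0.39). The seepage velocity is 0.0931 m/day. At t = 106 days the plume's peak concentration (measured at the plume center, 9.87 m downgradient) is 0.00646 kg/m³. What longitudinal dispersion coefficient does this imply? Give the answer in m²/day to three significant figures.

At the plume center C_max = M/(n_e·A·√(4πDt)), so D = M²/(4πt·(n_e·A·C_max)²).
n_e·A·C_max = 0.39 × 38.4 × 0.00646 = 0.09674 kg/m.
D = 2.60²/(4π × 106 × 0.09674²) = 0.542 m²/day.

0.542 m²/day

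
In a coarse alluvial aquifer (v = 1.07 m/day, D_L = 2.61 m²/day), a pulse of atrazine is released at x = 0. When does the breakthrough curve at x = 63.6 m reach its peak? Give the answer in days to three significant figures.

For the 1D instantaneous-source solution, setting ∂C/∂t = 0 at fixed x gives v²t² + 2Dt − x² = 0, so t = (√(D² + v²x²) − D)/v².
√(D² + v²x²) = √(2.61² + 1.07² × 63.6²) = 68.10; v² = 1.1449.
t = (68.10 − 2.61)/1.1449 = 57.2 days (vs. the pure-advection estimate x/v = 59.4 d).

57.2 days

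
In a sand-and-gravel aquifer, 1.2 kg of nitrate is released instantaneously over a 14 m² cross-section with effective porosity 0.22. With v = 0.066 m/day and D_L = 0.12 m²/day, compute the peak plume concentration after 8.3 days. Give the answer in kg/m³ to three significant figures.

0.110 kg/m³

The peak of an instantaneous 1D plume sits at x = vt; there the Gaussian factor is 1 and C_max = M/(n_e·A·√(4πDt)), where n_e·A is the pore area the mass is dissolved in.
√(4πDt) = √(4π × 0.12 × 8.3) = 3.538 m, so C_max = 1.2/(0.22 × 14 × 3.538) = 0.110 kg/m³.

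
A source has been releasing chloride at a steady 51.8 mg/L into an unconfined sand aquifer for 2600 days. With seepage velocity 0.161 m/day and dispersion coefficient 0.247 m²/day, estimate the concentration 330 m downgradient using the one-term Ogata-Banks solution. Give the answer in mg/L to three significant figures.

51.5 mg/L

For a continuous step input, C/C₀ ≈ ½·erfc((x−vt)/(2√(Dt))).
vt = 0.161 × 2600 = 418.6 m and 2√(Dt) = 2√(0.247 × 2600) = 50.68 m.
Argument (x−vt)/(2√(Dt)) = (330 − 418.6)/50.68 = -1.748; ½·erfc(-1.748) = 0.9933.
C = 51.8 × 0.9933 = 51.5 mg/L.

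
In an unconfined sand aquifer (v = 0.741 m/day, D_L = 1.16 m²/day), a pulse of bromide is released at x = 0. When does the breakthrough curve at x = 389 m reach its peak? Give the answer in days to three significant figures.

For the 1D instantaneous-source solution, setting ∂C/∂t = 0 at fixed x gives v²t² + 2Dt − x² = 0, so t = (√(D² + v²x²) − D)/v².
√(D² + v²x²) = √(1.16² + 0.741² × 389²) = 288.3; v² = 0.549081.
t = (288.3 − 1.16)/0.549081 = 523 days (vs. the pure-advection estimate x/v = 525 d).

523 days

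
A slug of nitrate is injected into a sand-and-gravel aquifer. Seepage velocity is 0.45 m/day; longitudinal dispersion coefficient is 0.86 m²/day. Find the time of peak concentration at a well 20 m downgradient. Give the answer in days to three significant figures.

40.4 days

For the 1D instantaneous-source solution, setting ∂C/∂t = 0 at fixed x gives v²t² + 2Dt − x² = 0, so t = (√(D² + v²x²) − D)/v².
√(D² + v²x²) = √(0.86² + 0.45² × 20²) = 9.041; v² = 0.2025.
t = (9.041 − 0.86)/0.2025 = 40.4 days (vs. the pure-advection estimate x/v = 44.4 d).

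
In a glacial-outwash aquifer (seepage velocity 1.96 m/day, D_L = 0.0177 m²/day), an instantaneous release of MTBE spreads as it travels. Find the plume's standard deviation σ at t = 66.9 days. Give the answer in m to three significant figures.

1.54 m

Dispersive spreading gives a Gaussian with σ² = 2Dt; advection only shifts the center.
σ = √(2 × 0.0177 × 66.9) = 1.54 m.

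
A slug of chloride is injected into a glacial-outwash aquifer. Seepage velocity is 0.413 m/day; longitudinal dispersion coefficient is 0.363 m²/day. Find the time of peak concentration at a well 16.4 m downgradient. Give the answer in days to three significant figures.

37.6 days

For the 1D instantaneous-source solution, setting ∂C/∂t = 0 at fixed x gives v²t² + 2Dt − x² = 0, so t = (√(D² + v²x²) − D)/v².
√(D² + v²x²) = √(0.363² + 0.413² × 16.4²) = 6.783; v² = 0.170569.
t = (6.783 − 0.363)/0.170569 = 37.6 days (vs. the pure-advection estimate x/v = 39.7 d).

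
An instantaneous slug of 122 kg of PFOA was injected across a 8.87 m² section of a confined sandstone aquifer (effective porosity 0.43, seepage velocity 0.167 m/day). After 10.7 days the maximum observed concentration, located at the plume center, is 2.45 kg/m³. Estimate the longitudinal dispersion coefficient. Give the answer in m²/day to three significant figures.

At the plume center C_max = M/(n_e·A·√(4πDt)), so D = M²/(4πt·(n_e·A·C_max)²).
n_e·A·C_max = 0.43 × 8.87 × 2.45 = 9.345 kg/m.
D = 122²/(4π × 10.7 × 9.345²) = 1.27 m²/day.

1.27 m²/day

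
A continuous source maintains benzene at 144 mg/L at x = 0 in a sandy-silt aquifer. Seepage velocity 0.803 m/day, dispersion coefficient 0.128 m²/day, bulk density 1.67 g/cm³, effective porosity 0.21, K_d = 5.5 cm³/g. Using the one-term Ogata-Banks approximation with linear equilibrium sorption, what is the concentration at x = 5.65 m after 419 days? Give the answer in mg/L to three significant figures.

Retardation factor R = 1 + ρ_b·K_d/n = 1 + 1.67 × 5.5/0.21 = 44.74.
Sorption retards both mechanisms: v_R = v/R = 0.01795 m/day, D_R = D/R = 0.002861 m²/day.
v_R·t = 0.01795 × 419 = 7.52105 m; 2√(D_R t) = 2.190 m; argument = (5.65 − 7.52105)/2.190 = -0.8544.
C = C₀ × ½·erfc(-0.8544) = 144 × 0.8865 = 128 mg/L.

128 mg/L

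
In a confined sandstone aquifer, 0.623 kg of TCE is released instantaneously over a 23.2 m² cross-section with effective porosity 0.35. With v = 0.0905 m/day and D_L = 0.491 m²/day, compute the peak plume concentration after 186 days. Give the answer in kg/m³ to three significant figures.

The peak of an instantaneous 1D plume sits at x = vt; there the Gaussian factor is 1 and C_max = M/(n_e·A·√(4πDt)), where n_e·A is the pore area the mass is dissolved in.
√(4πDt) = √(4π × 0.491 × 186) = 33.88 m, so C_max = 0.623/(0.35 × 23.2 × 33.88) = 0.00226 kg/m³.

0.00226 kg/m³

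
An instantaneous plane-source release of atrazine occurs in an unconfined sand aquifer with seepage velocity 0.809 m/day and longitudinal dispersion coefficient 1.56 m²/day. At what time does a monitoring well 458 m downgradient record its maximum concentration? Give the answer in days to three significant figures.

564 days

For the 1D instantaneous-source solution, setting ∂C/∂t = 0 at fixed x gives v²t² + 2Dt − x² = 0, so t = (√(D² + v²x²) − D)/v².
√(D² + v²x²) = √(1.56² + 0.809² × 458²) = 370.5; v² = 0.654481.
t = (370.5 − 1.56)/0.654481 = 564 days (vs. the pure-advection estimate x/v = 566 d).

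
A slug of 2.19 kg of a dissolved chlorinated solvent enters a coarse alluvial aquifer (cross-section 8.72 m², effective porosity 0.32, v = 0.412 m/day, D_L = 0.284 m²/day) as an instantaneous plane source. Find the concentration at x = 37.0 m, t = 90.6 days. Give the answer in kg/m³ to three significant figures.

For an instantaneous plane source, C(x,t) = M/(n_e·A·√(4πDt)) · exp(−(x−vt)²/(4Dt)), with n_e·A the pore (flow) area.
Plume center vt = 0.412 × 90.6 = 37.3272 m, so the well at 37.0 m is 0.3272 m upgradient of the peak.
√(4πDt) = 17.98 m, giving peak height M/(n_e·A·√(4πDt)) = 2.19/(0.32 × 8.72 × 17.98) = 0.04365 kg/m³.
(x−vt)²/(4Dt) = (-0.3272)²/(4 × 0.284 × 90.6) = 0.001040; exp(−0.001040) = 0.9990.
C = 0.04365 × 0.9990 = 0.0436 kg/m³.

0.0436 kg/m³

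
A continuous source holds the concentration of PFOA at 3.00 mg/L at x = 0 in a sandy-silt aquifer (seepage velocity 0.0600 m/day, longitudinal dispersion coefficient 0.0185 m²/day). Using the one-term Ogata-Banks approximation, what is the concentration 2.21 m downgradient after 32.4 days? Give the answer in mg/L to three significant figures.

For a continuous step input, C/C₀ ≈ ½·erfc((x−vt)/(2√(Dt))).
vt = 0.0600 × 32.4 = 1.944 m and 2√(Dt) = 2√(0.0185 × 32.4) = 1.548 m.
Argument (x−vt)/(2√(Dt)) = (2.21 − 1.944)/1.548 = 0.1718; ½·erfc(0.1718) = 0.4040.
C = 3.00 × 0.4040 = 1.21 mg/L.

1.21 mg/L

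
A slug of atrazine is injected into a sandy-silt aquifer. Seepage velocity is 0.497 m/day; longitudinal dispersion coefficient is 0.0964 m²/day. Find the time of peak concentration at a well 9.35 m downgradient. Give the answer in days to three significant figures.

For the 1D instantaneous-source solution, setting ∂C/∂t = 0 at fixed x gives v²t² + 2Dt − x² = 0, so t = (√(D² + v²x²) − D)/v².
√(D² + v²x²) = √(0.0964² + 0.497² × 9.35²) = 4.648; v² = 0.247009.
t = (4.648 − 0.0964)/0.247009 = 18.4 days (vs. the pure-advection estimate x/v = 18.8 d).

18.4 days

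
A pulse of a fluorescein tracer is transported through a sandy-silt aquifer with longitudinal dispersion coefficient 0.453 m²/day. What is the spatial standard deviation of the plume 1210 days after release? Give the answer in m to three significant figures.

Dispersive spreading gives a Gaussian with σ² = 2Dt; advection only shifts the center.
σ = √(2 × 0.453 × 1210) = 33.1 m.

33.1 m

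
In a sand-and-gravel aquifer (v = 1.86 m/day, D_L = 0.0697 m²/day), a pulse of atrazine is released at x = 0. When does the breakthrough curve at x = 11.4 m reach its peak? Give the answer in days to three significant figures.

For the 1D instantaneous-source solution, setting ∂C/∂t = 0 at fixed x gives v²t² + 2Dt − x² = 0, so t = (√(D² + v²x²) − D)/v².
√(D² + v²x²) = √(0.0697² + 1.86² × 11.4²) = 21.20; v² = 3.4596.
t = (21.20 − 0.0697)/3.4596 = 6.11 days (vs. the pure-advection estimate x/v = 6.13 d).

6.11 days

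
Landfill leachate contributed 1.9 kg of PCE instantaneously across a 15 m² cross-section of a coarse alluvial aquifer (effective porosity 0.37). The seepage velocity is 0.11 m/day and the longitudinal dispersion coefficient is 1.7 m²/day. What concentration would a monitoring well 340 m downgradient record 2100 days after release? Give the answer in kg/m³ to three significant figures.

For an instantaneous plane source, C(x,t) = M/(n_e·A·√(4πDt)) · exp(−(x−vt)²/(4Dt)), with n_e·A the pore (flow) area.
Plume center vt = 0.11 × 2100 = 231 m, so the well at 340 m is 109 m downgradient of the peak.
√(4πDt) = 211.8 m, giving peak height M/(n_e·A·√(4πDt)) = 1.9/(0.37 × 15 × 211.8) = 0.001616 kg/m³.
(x−vt)²/(4Dt) = (109)²/(4 × 1.7 × 2100) = 0.8320; exp(−0.8320) = 0.4352.
C = 0.001616 × 0.4352 = 0.000703 kg/m³.

0.000703 kg/m³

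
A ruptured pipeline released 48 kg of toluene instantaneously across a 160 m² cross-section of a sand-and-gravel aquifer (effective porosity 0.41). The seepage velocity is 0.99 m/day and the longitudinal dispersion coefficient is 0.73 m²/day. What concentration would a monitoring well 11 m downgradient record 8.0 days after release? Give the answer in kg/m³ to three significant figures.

For an instantaneous plane source, C(x,t) = M/(n_e·A·√(4πDt)) · exp(−(x−vt)²/(4Dt)), with n_e·A the pore (flow) area.
Plume center vt = 0.99 × 8.0 = 7.92 m, so the well at 11 m is 3.08 m downgradient of the peak.
√(4πDt) = 8.567 m, giving peak height M/(n_e·A·√(4πDt)) = 48/(0.41 × 160 × 8.567) = 0.08541 kg/m³.
(x−vt)²/(4Dt) = (3.08)²/(4 × 0.73 × 8.0) = 0.4061; exp(−0.4061) = 0.6662.
C = 0.08541 × 0.6662 = 0.0569 kg/m³.

0.0569 kg/m³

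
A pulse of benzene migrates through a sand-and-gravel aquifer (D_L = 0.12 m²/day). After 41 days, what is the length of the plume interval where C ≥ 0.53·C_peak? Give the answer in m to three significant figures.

7.07 m

The plume is Gaussian with σ = √(2Dt) = √(2 × 0.12 × 41) = 3.137 m.
C/C_peak = exp(−Δx²/(2σ²)) = 0.53 ⇒ Δx = σ·√(−2 ln 0.53) = 3.137 × 1.127 = 3.535 m.
Width = 2Δx = 7.07 m.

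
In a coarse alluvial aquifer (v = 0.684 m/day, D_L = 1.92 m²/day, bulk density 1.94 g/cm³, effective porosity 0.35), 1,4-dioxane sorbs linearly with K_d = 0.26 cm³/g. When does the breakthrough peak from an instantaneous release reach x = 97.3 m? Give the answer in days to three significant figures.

Retardation factor R = 1 + ρ_b·K_d/n = 1 + 1.94 × 0.26/0.35 = 2.441.
Sorption retards both mechanisms: v_R = v/R = 0.2802 m/day, D_R = D/R = 0.7866 m²/day.
Peak time from v_R²t² + 2D_R t − x² = 0: t = (√(D_R² + v_R²x²) − D_R)/v_R².
√(D_R² + v_R²x²) = √(0.7866² + 0.2802² × 97.3²) = 27.27; v_R² = 0.07851.
t = (27.27 − 0.7866)/0.07851 = 337 days.

337 days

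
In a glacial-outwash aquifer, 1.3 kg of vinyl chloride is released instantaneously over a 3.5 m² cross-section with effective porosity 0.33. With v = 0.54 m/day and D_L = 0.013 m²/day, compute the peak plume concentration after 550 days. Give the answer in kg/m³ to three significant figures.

The peak of an instantaneous 1D plume sits at x = vt; there the Gaussian factor is 1 and C_max = M/(n_e·A·√(4πDt)), where n_e·A is the pore area the mass is dissolved in.
√(4πDt) = √(4π × 0.013 × 550) = 9.479 m, so C_max = 1.3/(0.33 × 3.5 × 9.479) = 0.119 kg/m³.

0.119 kg/m³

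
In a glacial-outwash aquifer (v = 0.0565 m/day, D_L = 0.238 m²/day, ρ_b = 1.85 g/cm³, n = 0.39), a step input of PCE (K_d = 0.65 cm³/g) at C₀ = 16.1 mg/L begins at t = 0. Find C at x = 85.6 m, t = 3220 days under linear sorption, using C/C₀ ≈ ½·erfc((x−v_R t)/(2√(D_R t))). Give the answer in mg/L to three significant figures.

0.275 mg/L

Retardation factor R = 1 + ρ_b·K_d/n = 1 + 1.85 × 0.65/0.39 = 4.083.
Sorption retards both mechanisms: v_R = v/R = 0.01384 m/day, D_R = D/R = 0.05829 m²/day.
v_R·t = 0.01384 × 3220 = 44.5648 m; 2√(D_R t) = 27.40 m; argument = (85.6 − 44.5648)/27.40 = 1.498.
C = C₀ × ½·erfc(1.498) = 16.1 × 0.01707 = 0.275 mg/L.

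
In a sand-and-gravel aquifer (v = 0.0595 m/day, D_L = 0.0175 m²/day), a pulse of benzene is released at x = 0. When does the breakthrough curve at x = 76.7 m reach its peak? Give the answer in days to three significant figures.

For the 1D instantaneous-source solution, setting ∂C/∂t = 0 at fixed x gives v²t² + 2Dt − x² = 0, so t = (√(D² + v²x²) − D)/v².
√(D² + v²x²) = √(0.0175² + 0.0595² × 76.7²) = 4.564; v² = 0.00354025.
t = (4.564 − 0.0175)/0.00354025 = 1280 days (vs. the pure-advection estimate x/v = 1290 d).

1280 days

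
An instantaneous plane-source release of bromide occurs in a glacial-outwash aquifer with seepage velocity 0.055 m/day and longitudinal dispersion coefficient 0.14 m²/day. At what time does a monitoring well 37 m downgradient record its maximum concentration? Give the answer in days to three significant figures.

For the 1D instantaneous-source solution, setting ∂C/∂t = 0 at fixed x gives v²t² + 2Dt − x² = 0, so t = (√(D² + v²x²) − D)/v².
√(D² + v²x²) = √(0.14² + 0.055² × 37²) = 2.040; v² = 0.003025.
t = (2.040 − 0.14)/0.003025 = 628 days (vs. the pure-advection estimate x/v = 673 d).

628 days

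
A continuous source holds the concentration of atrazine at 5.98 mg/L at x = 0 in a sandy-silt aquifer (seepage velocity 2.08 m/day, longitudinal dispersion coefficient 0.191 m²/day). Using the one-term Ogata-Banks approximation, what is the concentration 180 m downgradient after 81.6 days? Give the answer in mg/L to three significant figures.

0.197 mg/L

For a continuous step input, C/C₀ ≈ ½·erfc((x−vt)/(2√(Dt))).
vt = 2.08 × 81.6 = 169.728 m and 2√(Dt) = 2√(0.191 × 81.6) = 7.896 m.
Argument (x−vt)/(2√(Dt)) = (180 − 169.728)/7.896 = 1.301; ½·erfc(1.301) = 0.03289.
C = 5.98 × 0.03289 = 0.197 mg/L.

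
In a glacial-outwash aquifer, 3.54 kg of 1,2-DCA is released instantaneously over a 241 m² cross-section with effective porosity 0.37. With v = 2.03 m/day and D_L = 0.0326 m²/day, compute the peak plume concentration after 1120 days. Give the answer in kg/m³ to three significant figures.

The peak of an instantaneous 1D plume sits at x = vt; there the Gaussian factor is 1 and C_max = M/(n_e·A·√(4πDt)), where n_e·A is the pore area the mass is dissolved in.
√(4πDt) = √(4π × 0.0326 × 1120) = 21.42 m, so C_max = 3.54/(0.37 × 241 × 21.42) = 0.00185 kg/m³.

0.00185 kg/m³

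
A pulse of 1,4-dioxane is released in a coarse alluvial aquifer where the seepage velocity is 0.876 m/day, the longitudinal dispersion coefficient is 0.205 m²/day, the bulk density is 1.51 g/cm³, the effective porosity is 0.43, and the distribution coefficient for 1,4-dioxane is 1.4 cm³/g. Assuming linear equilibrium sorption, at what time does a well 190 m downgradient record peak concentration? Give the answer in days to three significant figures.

1280 days

Retardation factor R = 1 + ρ_b·K_d/n = 1 + 1.51 × 1.4/0.43 = 5.916.
Sorption retards both mechanisms: v_R = v/R = 0.1481 m/day, D_R = D/R = 0.03465 m²/day.
Peak time from v_R²t² + 2D_R t − x² = 0: t = (√(D_R² + v_R²x²) − D_R)/v_R².
√(D_R² + v_R²x²) = √(0.03465² + 0.1481² × 190²) = 28.14; v_R² = 0.02193.
t = (28.14 − 0.03465)/0.02193 = 1280 days.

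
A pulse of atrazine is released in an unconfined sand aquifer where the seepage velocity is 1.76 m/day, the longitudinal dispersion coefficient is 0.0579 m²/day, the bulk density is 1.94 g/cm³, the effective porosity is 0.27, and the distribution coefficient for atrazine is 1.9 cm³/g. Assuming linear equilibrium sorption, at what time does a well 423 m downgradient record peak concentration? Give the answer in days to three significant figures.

3520 days

Retardation factor R = 1 + ρ_b·K_d/n = 1 + 1.94 × 1.9/0.27 = 14.65.
Sorption retards both mechanisms: v_R = v/R = 0.1201 m/day, D_R = D/R = 0.003952 m²/day.
Peak time from v_R²t² + 2D_R t − x² = 0: t = (√(D_R² + v_R²x²) − D_R)/v_R².
√(D_R² + v_R²x²) = √(0.003952² + 0.1201² × 423²) = 50.80; v_R² = 0.01442.
t = (50.80 − 0.003952)/0.01442 = 3520 days.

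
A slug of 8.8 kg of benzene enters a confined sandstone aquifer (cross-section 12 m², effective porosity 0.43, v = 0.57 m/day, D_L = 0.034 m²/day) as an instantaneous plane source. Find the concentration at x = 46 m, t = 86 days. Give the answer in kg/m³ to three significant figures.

For an instantaneous plane source, C(x,t) = M/(n_e·A·√(4πDt)) · exp(−(x−vt)²/(4Dt)), with n_e·A the pore (flow) area.
Plume center vt = 0.57 × 86 = 49.02 m, so the well at 46 m is 3.02 m upgradient of the peak.
√(4πDt) = 6.062 m, giving peak height M/(n_e·A·√(4πDt)) = 8.8/(0.43 × 12 × 6.062) = 0.2813 kg/m³.
(x−vt)²/(4Dt) = (-3.02)²/(4 × 0.034 × 86) = 0.7798; exp(−0.7798) = 0.4585.
C = 0.2813 × 0.4585 = 0.129 kg/m³.

0.129 kg/m³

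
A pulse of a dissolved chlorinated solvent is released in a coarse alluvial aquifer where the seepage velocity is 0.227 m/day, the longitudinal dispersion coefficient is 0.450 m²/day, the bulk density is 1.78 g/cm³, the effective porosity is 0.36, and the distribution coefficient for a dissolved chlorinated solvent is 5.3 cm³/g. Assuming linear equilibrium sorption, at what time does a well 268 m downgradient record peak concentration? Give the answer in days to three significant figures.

31900 days

Retardation factor R = 1 + ρ_b·K_d/n = 1 + 1.78 × 5.3/0.36 = 27.21.
Sorption retards both mechanisms: v_R = v/R = 0.008343 m/day, D_R = D/R = 0.01654 m²/day.
Peak time from v_R²t² + 2D_R t − x² = 0: t = (√(D_R² + v_R²x²) − D_R)/v_R².
√(D_R² + v_R²x²) = √(0.01654² + 0.008343² × 268²) = 2.236; v_R² = 6.961e-05.
t = (2.236 − 0.01654)/6.961e-05 = 31900 days.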